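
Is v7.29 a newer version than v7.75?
No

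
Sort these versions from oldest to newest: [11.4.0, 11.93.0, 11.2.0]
[11.2.0, 11.4.0, 11.93.0]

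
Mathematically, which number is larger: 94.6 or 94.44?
94.6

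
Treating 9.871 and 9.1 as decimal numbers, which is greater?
9.871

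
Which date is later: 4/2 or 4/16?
4/16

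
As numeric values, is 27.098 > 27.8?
False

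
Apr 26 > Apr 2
True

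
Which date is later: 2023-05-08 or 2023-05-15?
2023-05-15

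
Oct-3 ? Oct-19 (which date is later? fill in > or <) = <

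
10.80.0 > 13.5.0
False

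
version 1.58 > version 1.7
True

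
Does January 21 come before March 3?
Yes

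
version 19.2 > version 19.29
False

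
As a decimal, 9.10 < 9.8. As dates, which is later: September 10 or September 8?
September 10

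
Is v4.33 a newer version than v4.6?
Yes. Version numbers are compared segment by segment as integers, not as decimals: minor version 33 > 6, so v4.33 > v4.6 (even though the decimal 4.33 < 4.6).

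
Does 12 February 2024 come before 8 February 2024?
No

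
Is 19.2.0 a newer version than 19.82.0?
No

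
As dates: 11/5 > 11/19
False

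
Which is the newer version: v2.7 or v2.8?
v2.8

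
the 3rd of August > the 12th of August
False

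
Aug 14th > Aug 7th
True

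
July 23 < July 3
False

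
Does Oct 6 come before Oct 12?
Yes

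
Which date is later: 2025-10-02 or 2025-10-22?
2025-10-22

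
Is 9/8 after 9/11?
No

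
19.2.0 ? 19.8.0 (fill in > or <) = <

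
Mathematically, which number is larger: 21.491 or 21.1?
21.491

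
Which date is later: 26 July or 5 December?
5 December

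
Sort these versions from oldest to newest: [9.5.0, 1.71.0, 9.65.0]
[1.71.0, 9.5.0, 9.65.0]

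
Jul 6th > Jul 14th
False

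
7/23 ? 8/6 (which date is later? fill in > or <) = <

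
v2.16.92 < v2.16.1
False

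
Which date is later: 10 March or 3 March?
10 March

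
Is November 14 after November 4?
Yes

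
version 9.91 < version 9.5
False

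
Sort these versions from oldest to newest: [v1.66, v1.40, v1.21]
[v1.21, v1.40, v1.66]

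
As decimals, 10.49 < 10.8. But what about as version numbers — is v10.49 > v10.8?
True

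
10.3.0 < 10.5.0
True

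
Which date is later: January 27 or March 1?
March 1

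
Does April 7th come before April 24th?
Yes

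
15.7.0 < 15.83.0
True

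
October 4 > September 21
True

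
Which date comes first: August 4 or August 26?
August 4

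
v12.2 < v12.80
True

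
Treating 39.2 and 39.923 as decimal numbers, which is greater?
39.923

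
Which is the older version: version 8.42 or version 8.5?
version 8.5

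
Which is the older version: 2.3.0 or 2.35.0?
2.3.0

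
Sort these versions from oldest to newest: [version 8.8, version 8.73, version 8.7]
[version 8.7, version 8.8, version 8.73]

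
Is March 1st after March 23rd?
No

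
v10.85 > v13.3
False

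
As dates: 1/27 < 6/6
True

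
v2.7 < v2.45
True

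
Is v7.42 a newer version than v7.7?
Yes. Version numbers are compared segment by segment as integers, not as decimals: minor version 42 > 7, so v7.42 > v7.7 (even though the decimal 7.42 < 7.7).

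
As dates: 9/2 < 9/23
True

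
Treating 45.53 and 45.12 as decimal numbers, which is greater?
45.53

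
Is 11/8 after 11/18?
No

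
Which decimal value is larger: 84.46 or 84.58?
84.58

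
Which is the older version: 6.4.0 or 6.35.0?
6.4.0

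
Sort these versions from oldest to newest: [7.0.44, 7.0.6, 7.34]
[7.0.6, 7.0.44, 7.34]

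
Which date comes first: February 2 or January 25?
January 25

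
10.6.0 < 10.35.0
True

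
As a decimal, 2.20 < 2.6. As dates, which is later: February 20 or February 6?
February 20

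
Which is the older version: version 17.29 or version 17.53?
version 17.29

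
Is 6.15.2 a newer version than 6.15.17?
No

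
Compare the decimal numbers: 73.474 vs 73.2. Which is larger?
73.474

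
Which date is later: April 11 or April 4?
April 11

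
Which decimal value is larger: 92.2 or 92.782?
92.782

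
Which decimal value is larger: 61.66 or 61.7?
61.7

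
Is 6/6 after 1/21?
Yes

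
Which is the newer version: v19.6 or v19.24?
v19.24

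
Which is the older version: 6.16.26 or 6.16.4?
6.16.4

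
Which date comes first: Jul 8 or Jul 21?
Jul 8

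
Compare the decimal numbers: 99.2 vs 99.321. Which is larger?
99.321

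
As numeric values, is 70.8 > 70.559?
True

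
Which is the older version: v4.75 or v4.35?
v4.35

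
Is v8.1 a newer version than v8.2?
No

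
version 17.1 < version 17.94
True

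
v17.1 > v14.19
True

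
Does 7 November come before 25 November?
Yes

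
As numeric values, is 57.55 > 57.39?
True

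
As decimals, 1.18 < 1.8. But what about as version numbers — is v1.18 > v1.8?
True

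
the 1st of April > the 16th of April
False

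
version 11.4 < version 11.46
True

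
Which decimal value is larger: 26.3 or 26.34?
26.34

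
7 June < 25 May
False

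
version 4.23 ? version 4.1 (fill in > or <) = >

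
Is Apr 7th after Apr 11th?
No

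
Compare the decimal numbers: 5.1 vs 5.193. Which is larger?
5.193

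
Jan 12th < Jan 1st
False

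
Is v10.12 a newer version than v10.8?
Yes. Version numbers are compared segment by segment as integers, not as decimals: minor version 12 > 8, so v10.12 > v10.8 (even though the decimal 10.12 < 10.8).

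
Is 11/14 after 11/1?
Yes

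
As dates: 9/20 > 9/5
True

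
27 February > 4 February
True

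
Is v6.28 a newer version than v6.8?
Yes. Version numbers are compared segment by segment as integers, not as decimals: minor version 28 > 8, so v6.28 > v6.8 (even though the decimal 6.28 < 6.8).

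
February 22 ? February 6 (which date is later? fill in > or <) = >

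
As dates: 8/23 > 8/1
True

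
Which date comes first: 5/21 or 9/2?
5/21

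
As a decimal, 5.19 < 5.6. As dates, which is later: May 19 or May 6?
May 19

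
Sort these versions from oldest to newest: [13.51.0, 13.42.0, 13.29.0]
[13.29.0, 13.42.0, 13.51.0]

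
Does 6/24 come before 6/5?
No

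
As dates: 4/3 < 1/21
False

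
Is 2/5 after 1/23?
Yes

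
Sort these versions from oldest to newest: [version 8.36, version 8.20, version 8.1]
[version 8.1, version 8.20, version 8.36]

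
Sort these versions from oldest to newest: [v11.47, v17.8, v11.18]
[v11.18, v11.47, v17.8]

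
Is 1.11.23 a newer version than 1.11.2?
Yes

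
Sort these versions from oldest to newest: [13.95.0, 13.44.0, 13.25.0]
[13.25.0, 13.44.0, 13.95.0]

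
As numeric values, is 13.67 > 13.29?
True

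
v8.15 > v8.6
True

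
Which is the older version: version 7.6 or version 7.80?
version 7.6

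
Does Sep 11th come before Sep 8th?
No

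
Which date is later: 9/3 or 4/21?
9/3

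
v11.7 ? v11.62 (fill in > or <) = <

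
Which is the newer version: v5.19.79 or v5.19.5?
v5.19.79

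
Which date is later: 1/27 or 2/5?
2/5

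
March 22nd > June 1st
False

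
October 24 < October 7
False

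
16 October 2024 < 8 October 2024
False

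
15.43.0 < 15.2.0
False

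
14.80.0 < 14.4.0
False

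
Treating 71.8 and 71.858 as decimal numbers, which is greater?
71.858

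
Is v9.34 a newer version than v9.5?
Yes. Version numbers are compared segment by segment as integers, not as decimals: minor version 34 > 5, so v9.34 > v9.5 (even though the decimal 9.34 < 9.5).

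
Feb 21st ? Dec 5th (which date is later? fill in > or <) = <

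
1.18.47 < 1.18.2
False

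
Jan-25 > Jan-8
True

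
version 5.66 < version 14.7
True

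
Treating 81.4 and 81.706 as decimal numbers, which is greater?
81.706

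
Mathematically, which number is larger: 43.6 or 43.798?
43.798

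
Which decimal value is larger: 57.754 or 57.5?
57.754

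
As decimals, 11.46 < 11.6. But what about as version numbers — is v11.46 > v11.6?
True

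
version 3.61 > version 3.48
True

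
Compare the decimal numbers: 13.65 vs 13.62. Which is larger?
13.65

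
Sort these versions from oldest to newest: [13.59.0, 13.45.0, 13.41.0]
[13.41.0, 13.45.0, 13.59.0]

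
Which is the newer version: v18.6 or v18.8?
v18.8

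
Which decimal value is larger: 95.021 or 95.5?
95.5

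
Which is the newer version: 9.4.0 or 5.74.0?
9.4.0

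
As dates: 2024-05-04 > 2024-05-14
False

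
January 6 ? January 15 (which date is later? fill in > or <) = <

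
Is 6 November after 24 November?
No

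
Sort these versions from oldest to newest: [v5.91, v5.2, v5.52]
[v5.2, v5.52, v5.91]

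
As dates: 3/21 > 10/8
False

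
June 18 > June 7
True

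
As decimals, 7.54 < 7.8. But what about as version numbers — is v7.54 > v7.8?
True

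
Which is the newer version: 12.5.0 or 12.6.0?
12.6.0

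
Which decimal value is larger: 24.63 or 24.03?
24.63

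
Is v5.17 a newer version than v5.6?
Yes. Version numbers are compared segment by segment as integers, not as decimals: minor version 17 > 6, so v5.17 > v5.6 (even though the decimal 5.17 < 5.6).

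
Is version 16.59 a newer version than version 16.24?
Yes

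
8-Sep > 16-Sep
False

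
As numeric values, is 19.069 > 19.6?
False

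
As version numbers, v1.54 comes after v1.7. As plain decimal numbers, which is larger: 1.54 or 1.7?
1.7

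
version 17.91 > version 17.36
True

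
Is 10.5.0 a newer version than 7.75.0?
Yes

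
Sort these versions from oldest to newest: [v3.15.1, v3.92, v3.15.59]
[v3.15.1, v3.15.59, v3.92]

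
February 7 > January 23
True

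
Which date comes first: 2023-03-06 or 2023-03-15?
2023-03-06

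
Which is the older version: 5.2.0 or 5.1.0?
5.1.0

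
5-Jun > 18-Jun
False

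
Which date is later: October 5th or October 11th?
October 11th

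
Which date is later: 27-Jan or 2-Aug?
2-Aug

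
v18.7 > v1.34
True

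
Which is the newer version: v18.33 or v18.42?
v18.42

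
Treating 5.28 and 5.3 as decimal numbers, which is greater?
5.3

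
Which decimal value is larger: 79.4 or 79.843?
79.843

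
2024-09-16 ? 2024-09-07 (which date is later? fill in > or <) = >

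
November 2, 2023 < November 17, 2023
True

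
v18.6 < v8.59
False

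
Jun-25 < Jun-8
False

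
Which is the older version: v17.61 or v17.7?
v17.7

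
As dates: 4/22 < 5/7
True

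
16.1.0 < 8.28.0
False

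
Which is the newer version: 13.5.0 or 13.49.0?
13.49.0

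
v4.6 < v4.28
True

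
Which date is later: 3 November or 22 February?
3 November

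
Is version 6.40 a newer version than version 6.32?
Yes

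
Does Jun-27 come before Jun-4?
No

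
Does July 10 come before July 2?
No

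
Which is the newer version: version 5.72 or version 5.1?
version 5.72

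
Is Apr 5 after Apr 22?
No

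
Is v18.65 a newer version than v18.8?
Yes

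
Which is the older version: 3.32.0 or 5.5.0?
3.32.0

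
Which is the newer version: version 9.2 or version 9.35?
version 9.35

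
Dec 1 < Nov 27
False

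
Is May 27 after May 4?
Yes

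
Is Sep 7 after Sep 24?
No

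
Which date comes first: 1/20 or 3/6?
1/20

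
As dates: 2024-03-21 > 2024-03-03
True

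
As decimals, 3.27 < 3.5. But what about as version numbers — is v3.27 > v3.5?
True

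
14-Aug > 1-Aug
True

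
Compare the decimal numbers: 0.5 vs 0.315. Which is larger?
0.5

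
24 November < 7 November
False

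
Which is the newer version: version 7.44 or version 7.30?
version 7.44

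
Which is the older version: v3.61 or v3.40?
v3.40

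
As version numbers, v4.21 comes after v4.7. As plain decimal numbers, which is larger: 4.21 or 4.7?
4.7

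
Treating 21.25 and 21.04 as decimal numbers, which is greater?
21.25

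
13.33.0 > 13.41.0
False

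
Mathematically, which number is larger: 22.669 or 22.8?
22.8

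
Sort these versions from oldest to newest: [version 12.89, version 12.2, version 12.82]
[version 12.2, version 12.82, version 12.89]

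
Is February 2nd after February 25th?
No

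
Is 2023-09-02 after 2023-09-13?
No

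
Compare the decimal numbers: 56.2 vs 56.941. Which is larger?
56.941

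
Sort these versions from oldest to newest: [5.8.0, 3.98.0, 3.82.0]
[3.82.0, 3.98.0, 5.8.0]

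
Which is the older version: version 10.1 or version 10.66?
version 10.1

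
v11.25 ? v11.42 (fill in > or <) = <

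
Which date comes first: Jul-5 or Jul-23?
Jul-5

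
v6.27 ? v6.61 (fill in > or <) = <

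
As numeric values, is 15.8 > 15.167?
True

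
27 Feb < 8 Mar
True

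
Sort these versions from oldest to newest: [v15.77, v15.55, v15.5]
[v15.5, v15.55, v15.77]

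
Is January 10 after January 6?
Yes. Day 10 comes after day 6 in January — this is a date comparison, not a decimal one (the decimal 1.10 would be smaller than 1.6).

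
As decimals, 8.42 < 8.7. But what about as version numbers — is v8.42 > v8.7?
True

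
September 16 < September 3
False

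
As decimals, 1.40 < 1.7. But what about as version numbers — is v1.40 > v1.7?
True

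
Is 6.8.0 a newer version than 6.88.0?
No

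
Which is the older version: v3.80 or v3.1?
v3.1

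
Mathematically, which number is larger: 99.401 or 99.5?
99.5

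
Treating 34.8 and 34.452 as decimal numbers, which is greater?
34.8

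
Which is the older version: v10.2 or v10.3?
v10.2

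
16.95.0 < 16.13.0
False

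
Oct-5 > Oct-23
False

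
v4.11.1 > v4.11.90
False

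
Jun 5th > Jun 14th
False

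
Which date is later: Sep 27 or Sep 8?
Sep 27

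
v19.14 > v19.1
True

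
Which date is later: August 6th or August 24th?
August 24th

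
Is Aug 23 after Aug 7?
Yes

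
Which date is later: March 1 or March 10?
March 10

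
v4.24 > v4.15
True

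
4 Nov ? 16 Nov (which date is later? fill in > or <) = <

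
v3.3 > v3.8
False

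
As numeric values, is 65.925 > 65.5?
True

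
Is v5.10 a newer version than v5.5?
Yes. Version numbers are compared segment by segment as integers, not as decimals: minor version 10 > 5, so v5.10 > v5.5 (even though the decimal 5.10 < 5.5).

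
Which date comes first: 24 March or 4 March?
4 March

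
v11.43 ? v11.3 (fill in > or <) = >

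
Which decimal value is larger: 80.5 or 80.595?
80.595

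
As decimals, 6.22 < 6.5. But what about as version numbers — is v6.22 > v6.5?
True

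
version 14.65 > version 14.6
True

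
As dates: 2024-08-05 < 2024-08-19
True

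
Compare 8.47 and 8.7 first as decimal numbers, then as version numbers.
As decimals: 8.47 < 8.7. As versions: v8.47 > v8.7 (minor version 47 > 7).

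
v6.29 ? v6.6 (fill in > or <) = >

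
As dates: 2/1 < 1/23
False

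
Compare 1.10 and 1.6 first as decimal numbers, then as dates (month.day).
As decimals: 1.10 < 1.6. As dates: 1/10 is later than 1/6 (day 10 > day 6).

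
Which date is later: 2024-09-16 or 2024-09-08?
2024-09-16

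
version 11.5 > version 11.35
False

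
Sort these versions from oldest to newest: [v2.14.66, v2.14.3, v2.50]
[v2.14.3, v2.14.66, v2.50]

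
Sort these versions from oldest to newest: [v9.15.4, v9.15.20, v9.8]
[v9.8, v9.15.4, v9.15.20]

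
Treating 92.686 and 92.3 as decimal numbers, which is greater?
92.686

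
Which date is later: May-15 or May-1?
May-15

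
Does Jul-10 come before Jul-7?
No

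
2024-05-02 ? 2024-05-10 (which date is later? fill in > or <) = <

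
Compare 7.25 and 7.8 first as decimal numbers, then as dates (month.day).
As decimals: 7.25 < 7.8. As dates: 7/25 is later than 7/8 (day 25 > day 8).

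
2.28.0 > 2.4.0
True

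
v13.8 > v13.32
False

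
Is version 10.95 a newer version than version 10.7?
Yes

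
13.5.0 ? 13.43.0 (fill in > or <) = <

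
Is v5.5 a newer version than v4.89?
Yes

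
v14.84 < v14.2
False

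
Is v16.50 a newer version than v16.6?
Yes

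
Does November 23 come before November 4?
No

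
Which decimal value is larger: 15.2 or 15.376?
15.376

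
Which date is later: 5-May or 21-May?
21-May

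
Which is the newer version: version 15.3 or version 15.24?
version 15.24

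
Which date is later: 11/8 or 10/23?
11/8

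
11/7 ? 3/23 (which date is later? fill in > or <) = >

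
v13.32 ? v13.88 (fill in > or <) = <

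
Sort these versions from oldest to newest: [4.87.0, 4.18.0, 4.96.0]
[4.18.0, 4.87.0, 4.96.0]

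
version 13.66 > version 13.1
True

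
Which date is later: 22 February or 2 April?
2 April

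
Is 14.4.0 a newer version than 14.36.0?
No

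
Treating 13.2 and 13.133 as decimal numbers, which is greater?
13.2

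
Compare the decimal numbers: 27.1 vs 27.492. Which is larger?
27.492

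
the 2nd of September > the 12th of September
False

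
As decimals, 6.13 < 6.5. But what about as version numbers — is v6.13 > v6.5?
True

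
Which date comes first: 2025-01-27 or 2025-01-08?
2025-01-08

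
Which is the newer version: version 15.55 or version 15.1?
version 15.55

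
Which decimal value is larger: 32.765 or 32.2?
32.765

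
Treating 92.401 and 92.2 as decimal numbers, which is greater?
92.401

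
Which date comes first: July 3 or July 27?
July 3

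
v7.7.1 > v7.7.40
False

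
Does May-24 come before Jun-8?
Yes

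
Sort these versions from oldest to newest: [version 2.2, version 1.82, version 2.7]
[version 1.82, version 2.2, version 2.7]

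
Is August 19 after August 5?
Yes. Day 19 comes after day 5 in August — this is a date comparison, not a decimal one (the decimal 8.19 would be smaller than 8.5).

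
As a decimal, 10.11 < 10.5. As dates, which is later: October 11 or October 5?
October 11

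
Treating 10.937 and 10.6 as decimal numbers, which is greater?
10.937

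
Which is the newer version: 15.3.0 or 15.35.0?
15.35.0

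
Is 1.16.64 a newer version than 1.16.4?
Yes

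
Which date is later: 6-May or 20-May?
20-May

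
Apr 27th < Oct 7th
True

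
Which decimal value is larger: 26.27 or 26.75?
26.75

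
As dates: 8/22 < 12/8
True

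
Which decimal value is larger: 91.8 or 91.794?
91.8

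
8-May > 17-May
False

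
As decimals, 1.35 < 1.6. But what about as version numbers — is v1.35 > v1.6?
True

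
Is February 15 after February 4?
Yes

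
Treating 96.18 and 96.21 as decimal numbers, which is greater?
96.21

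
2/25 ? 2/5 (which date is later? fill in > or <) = >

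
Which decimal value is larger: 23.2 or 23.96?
23.96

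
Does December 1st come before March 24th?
No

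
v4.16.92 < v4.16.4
False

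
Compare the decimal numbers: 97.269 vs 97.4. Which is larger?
97.4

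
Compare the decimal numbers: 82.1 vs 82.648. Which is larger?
82.648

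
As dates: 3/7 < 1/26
False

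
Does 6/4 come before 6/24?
Yes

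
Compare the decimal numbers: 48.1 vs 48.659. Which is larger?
48.659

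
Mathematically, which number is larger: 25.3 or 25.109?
25.3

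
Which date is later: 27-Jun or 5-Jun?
27-Jun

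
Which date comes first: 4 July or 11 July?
4 July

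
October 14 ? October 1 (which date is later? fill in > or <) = >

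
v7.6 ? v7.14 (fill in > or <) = <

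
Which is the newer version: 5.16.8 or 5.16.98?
5.16.98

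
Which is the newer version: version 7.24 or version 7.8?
version 7.24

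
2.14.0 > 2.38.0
False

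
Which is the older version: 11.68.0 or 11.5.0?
11.5.0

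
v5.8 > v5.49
False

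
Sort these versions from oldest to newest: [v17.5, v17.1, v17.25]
[v17.1, v17.5, v17.25]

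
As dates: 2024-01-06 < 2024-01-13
True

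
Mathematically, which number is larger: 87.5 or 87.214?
87.5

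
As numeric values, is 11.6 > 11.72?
False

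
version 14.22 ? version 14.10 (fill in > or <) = >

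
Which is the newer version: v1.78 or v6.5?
v6.5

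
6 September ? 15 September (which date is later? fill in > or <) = <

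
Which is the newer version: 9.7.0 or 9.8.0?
9.8.0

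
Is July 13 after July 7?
Yes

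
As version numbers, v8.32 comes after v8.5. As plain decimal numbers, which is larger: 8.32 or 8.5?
8.5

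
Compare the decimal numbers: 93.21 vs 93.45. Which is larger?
93.45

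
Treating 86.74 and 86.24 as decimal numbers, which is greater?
86.74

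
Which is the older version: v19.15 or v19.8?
v19.8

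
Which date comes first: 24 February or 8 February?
8 February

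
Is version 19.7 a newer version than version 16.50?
Yes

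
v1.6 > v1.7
False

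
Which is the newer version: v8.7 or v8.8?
v8.8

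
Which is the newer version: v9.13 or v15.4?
v15.4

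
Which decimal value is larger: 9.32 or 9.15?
9.32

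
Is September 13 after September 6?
Yes. Day 13 comes after day 6 in September — this is a date comparison, not a decimal one (the decimal 9.13 would be smaller than 9.6).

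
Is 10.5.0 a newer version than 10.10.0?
No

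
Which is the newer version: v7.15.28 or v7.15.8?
v7.15.28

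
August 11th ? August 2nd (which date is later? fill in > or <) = >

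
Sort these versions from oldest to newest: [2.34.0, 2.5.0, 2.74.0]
[2.5.0, 2.34.0, 2.74.0]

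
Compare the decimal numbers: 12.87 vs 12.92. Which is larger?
12.92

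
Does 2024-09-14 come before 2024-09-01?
No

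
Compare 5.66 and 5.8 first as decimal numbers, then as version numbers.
As decimals: 5.66 < 5.8. As versions: v5.66 > v5.8 (minor version 66 > 8).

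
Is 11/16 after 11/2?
Yes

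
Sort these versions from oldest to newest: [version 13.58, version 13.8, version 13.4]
[version 13.4, version 13.8, version 13.58]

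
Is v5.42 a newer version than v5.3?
Yes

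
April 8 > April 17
False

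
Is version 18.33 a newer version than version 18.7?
Yes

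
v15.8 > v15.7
True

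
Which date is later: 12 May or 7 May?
12 May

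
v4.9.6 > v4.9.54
False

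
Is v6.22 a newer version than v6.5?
Yes. Version numbers are compared segment by segment as integers, not as decimals: minor version 22 > 5, so v6.22 > v6.5 (even though the decimal 6.22 < 6.5).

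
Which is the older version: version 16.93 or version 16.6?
version 16.6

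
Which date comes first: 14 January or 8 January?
8 January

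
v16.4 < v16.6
True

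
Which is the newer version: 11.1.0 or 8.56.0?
11.1.0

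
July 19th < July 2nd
False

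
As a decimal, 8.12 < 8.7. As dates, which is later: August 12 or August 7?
August 12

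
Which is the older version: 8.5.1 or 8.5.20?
8.5.1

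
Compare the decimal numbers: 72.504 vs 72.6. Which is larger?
72.6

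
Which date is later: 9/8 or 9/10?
9/10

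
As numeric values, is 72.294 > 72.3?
False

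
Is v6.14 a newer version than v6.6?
Yes. Version numbers are compared segment by segment as integers, not as decimals: minor version 14 > 6, so v6.14 > v6.6 (even though the decimal 6.14 < 6.6).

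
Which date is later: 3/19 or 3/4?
3/19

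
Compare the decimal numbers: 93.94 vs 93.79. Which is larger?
93.94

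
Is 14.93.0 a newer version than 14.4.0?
Yes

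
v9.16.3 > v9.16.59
False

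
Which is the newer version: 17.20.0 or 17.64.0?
17.64.0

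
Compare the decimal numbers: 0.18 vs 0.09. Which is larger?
0.18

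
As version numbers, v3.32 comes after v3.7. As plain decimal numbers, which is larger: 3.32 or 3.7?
3.7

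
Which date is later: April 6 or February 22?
April 6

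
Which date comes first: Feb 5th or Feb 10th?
Feb 5th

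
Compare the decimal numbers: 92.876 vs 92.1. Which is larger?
92.876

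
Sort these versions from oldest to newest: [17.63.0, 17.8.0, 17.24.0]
[17.8.0, 17.24.0, 17.63.0]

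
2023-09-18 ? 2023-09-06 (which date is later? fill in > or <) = >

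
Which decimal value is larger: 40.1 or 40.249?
40.249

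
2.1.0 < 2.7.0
True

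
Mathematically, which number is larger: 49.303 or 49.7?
49.7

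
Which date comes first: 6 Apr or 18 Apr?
6 Apr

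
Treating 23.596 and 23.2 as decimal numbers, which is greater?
23.596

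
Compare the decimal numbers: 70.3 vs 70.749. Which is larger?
70.749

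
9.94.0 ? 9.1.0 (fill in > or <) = >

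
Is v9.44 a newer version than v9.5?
Yes. Version numbers are compared segment by segment as integers, not as decimals: minor version 44 > 5, so v9.44 > v9.5 (even though the decimal 9.44 < 9.5).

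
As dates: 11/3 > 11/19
False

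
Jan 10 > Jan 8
True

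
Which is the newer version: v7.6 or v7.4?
v7.6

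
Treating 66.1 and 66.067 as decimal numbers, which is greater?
66.1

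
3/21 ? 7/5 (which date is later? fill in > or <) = <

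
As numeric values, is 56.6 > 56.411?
True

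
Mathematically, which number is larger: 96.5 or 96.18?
96.5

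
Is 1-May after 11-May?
No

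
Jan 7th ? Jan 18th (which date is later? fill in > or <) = <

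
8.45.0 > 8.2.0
True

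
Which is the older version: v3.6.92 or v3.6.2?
v3.6.2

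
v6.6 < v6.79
True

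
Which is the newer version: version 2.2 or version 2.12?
version 2.12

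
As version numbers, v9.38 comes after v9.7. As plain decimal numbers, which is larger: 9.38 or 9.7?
9.7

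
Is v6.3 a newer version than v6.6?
No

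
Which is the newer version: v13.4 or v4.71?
v13.4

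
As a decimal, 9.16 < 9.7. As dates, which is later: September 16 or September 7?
September 16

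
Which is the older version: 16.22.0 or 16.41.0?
16.22.0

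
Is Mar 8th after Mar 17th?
No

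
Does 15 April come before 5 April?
No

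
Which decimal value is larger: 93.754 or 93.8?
93.8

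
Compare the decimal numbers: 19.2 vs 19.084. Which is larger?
19.2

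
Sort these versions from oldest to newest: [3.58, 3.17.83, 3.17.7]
[3.17.7, 3.17.83, 3.58]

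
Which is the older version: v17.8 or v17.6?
v17.6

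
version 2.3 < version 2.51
True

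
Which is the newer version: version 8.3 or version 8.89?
version 8.89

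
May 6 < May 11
True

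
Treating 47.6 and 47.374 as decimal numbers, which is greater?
47.6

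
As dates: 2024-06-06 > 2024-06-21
False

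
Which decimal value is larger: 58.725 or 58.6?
58.725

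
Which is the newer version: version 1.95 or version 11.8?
version 11.8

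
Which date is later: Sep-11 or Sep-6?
Sep-11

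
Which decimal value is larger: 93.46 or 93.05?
93.46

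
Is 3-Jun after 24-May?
Yes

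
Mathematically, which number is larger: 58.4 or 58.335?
58.4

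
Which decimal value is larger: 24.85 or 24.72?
24.85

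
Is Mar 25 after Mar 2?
Yes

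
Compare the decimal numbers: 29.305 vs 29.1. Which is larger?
29.305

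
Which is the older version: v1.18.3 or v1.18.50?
v1.18.3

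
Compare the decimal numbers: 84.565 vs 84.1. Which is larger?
84.565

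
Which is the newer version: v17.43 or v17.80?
v17.80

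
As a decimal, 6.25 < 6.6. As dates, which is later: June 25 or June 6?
June 25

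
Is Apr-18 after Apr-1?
Yes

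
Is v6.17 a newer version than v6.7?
Yes. Version numbers are compared segment by segment as integers, not as decimals: minor version 17 > 7, so v6.17 > v6.7 (even though the decimal 6.17 < 6.7).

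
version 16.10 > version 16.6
True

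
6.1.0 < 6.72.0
True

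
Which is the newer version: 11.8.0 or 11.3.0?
11.8.0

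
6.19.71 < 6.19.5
False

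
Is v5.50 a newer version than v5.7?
Yes. Version numbers are compared segment by segment as integers, not as decimals: minor version 50 > 7, so v5.50 > v5.7 (even though the decimal 5.50 < 5.7).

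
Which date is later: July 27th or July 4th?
July 27th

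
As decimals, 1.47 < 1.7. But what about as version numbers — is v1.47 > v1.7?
True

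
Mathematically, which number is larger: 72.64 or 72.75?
72.75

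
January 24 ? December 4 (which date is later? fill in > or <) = <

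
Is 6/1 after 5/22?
Yes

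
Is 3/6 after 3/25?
No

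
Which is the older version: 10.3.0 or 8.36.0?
8.36.0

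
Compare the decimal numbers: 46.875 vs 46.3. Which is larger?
46.875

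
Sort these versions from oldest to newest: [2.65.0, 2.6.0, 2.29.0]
[2.6.0, 2.29.0, 2.65.0]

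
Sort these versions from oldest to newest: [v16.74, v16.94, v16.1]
[v16.1, v16.74, v16.94]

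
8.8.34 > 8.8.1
True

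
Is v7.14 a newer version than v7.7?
Yes. Version numbers are compared segment by segment as integers, not as decimals: minor version 14 > 7, so v7.14 > v7.7 (even though the decimal 7.14 < 7.7).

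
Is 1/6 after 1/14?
No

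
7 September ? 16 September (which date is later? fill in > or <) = <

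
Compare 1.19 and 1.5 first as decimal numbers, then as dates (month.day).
As decimals: 1.19 < 1.5. As dates: 1/19 is later than 1/5 (day 19 > day 5).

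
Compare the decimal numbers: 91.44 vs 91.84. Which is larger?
91.84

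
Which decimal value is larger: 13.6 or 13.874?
13.874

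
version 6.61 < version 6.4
False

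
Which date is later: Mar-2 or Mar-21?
Mar-21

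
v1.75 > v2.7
False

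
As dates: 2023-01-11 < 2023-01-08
False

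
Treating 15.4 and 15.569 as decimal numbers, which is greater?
15.569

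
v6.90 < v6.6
False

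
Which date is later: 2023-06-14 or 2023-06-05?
2023-06-14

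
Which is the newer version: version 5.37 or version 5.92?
version 5.92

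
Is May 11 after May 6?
Yes. Day 11 comes after day 6 in May — this is a date comparison, not a decimal one (the decimal 5.11 would be smaller than 5.6).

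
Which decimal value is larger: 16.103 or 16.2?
16.2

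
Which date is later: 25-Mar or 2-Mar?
25-Mar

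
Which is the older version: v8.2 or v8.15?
v8.2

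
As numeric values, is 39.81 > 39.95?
False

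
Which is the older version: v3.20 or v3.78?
v3.20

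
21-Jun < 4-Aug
True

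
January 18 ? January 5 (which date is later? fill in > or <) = >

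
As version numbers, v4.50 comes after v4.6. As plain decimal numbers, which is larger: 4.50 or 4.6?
4.6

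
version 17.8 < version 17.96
True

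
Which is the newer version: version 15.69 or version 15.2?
version 15.69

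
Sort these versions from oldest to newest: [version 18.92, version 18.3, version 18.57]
[version 18.3, version 18.57, version 18.92]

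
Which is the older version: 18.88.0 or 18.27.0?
18.27.0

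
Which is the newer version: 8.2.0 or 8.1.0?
8.2.0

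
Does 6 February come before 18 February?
Yes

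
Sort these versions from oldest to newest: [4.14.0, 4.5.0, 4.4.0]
[4.4.0, 4.5.0, 4.14.0]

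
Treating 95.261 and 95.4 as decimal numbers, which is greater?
95.4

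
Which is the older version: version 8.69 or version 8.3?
version 8.3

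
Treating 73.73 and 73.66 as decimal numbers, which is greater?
73.73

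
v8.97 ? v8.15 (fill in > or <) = >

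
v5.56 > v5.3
True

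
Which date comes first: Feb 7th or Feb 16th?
Feb 7th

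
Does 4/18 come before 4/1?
No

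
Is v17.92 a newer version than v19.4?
No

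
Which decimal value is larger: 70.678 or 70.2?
70.678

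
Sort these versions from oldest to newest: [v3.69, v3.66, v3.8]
[v3.8, v3.66, v3.69]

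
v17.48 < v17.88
True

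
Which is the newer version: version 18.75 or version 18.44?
version 18.75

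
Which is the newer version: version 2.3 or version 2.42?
version 2.42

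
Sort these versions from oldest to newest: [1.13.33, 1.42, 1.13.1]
[1.13.1, 1.13.33, 1.42]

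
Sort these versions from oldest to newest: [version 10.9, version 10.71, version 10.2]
[version 10.2, version 10.9, version 10.71]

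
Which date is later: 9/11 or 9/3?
9/11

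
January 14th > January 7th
True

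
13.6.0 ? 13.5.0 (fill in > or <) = >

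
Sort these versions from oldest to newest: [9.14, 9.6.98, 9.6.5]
[9.6.5, 9.6.98, 9.14]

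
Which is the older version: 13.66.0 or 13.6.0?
13.6.0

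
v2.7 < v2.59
True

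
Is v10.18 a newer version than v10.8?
Yes. Version numbers are compared segment by segment as integers, not as decimals: minor version 18 > 8, so v10.18 > v10.8 (even though the decimal 10.18 < 10.8).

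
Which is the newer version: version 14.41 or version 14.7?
version 14.41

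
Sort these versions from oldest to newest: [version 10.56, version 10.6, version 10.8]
[version 10.6, version 10.8, version 10.56]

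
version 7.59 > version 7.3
True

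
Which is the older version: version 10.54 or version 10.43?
version 10.43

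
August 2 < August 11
True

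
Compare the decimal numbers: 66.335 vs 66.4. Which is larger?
66.4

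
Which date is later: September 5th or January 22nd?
September 5th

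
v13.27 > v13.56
False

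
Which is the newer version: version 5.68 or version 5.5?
version 5.68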